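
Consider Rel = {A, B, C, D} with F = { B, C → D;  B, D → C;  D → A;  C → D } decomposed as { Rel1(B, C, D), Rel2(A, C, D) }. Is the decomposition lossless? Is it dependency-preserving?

Lossless test: (C, D)⁺ = {A, C, D}, which contains all of one fragment — lossless.
Dependency preservation: every FD's attributes lie within a single fragment, so each can be enforced locally — preserved.

lossless and dependency-preserving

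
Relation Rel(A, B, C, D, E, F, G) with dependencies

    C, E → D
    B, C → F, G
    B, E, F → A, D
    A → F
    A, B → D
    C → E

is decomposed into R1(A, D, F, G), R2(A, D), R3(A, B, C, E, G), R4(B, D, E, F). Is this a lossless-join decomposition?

Chase test. Columns are A, B, C, D, E, F, G; row i has aⱼ where attribute j ∈ Ri, else bᵢⱼ.
Initial tableau (one row per fragment):
  row 1: a1 b12 b13 a4 b15 a6 a7
  row 2: a1 b22 b23 a4 b25 b26 b27
  row 3: a1 a2 a3 b34 a5 b36 a7
  row 4: b41 a2 b43 a4 a5 a6 b47
Rows 1 and 2 agree on A; apply A→F and equate their F entries.
Rows 1 and 3 agree on A; apply A→F and equate their F entries.
Rows 3 and 4 agree on B, E, F; apply B, E, F→A, D and equate their A, D entries.
Row 3 is now all distinguished symbols — the join is lossless.

Yes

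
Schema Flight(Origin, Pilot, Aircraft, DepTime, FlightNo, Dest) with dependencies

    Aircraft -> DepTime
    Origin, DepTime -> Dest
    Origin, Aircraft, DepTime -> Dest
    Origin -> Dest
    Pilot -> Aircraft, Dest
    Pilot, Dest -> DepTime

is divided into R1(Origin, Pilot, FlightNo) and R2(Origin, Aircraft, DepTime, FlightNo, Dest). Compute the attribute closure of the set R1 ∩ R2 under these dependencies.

R1 ∩ R2 = {Origin, FlightNo}.
Origin → Dest applies, adding Dest
Closure: {Origin, FlightNo, Dest}.

Origin, FlightNo, Dest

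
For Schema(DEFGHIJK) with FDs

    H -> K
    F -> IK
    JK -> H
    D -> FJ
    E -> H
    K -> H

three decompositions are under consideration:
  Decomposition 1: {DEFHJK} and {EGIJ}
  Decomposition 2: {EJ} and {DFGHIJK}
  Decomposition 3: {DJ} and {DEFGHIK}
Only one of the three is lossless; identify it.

Decomposition 1: common = {EJ}, closure = {EHJK} → lossy.
Decomposition 2: common = {J}, closure = {J} → lossy.
Decomposition 3: common = {D}, closure = {DFHIJK} → lossless.

Decomposition 3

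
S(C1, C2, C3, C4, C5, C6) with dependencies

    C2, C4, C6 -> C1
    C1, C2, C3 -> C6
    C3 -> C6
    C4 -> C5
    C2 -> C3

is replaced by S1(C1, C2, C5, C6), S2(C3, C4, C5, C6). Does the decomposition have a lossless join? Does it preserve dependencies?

Lossless test: (C5, C6)⁺ = {C5, C6}, which is a superkey of neither fragment — lossy.
Dependency preservation: the restricted closure of {C2, C4, C6} across the fragments never reaches {C1}, so C2, C4, C6 → C1 cannot be enforced without a join — not preserved.

lossy and not dependency-preserving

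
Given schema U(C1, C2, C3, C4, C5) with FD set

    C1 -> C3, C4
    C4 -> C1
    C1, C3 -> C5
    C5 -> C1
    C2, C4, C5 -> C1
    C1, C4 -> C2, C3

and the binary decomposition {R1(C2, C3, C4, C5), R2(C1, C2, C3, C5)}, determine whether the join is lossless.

Yes

Common attributes: R1 ∩ R2 = {C2, C3, C5}.
Closure of {C2, C3, C5}: C5 → C1 applies, adding C1; C1 → C3, C4 applies, adding C4. So (C2, C3, C5)⁺ = {C1, C2, C3, C4, C5}.
This closure contains every attribute of R1, so R1 ∩ R2 → R1. The join is lossless.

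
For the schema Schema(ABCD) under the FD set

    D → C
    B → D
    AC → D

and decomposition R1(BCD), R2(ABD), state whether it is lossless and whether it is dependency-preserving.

Lossless test: (BD)⁺ = {BCD}, which contains all of one fragment — lossless.
Dependency preservation: the restricted closure of {AC} across the fragments never reaches {D}, so AC → D cannot be enforced without a join — not preserved.

lossless but not dependency-preserving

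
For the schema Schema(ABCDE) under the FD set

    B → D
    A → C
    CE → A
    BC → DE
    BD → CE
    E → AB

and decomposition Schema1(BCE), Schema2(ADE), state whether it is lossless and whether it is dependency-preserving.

lossless but not dependency-preserving

Lossless test: (E)⁺ = {ABCDE}, which contains all of one fragment — lossless.
Dependency preservation: the restricted closure of {A} across the fragments never reaches {C}, so A → C cannot be enforced without a join — not preserved.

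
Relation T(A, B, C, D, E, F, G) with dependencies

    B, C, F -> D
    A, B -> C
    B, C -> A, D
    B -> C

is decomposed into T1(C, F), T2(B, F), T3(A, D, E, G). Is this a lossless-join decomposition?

No

Chase test. Columns are A, B, C, D, E, F, G; row i has aⱼ where attribute j ∈ Ti, else bᵢⱼ.
Initial tableau (one row per fragment):
  row 1: b11 b12 a3 b14 b15 a6 b17
  row 2: b21 a2 b23 b24 b25 a6 b27
  row 3: a1 b32 b33 a4 a5 b36 a7
No row becomes fully distinguished — the join is lossy.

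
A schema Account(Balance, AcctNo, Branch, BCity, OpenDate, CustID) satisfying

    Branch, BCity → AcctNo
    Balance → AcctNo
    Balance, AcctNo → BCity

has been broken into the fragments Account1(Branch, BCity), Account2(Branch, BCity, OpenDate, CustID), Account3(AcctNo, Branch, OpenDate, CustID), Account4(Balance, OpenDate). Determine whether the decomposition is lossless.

No

Chase test. Columns are Balance, AcctNo, Branch, BCity, OpenDate, CustID; row i has aⱼ where attribute j ∈ Accounti, else bᵢⱼ.
Initial tableau (one row per fragment):
  row 1: b11 b12 a3 a4 b15 b16
  row 2: b21 b22 a3 a4 a5 a6
  row 3: b31 a2 a3 b34 a5 a6
  row 4: a1 b42 b43 b44 a5 b46
Rows 1 and 2 agree on Branch, BCity; apply Branch, BCity→AcctNo and equate their AcctNo entries.
No row becomes fully distinguished — the join is lossy.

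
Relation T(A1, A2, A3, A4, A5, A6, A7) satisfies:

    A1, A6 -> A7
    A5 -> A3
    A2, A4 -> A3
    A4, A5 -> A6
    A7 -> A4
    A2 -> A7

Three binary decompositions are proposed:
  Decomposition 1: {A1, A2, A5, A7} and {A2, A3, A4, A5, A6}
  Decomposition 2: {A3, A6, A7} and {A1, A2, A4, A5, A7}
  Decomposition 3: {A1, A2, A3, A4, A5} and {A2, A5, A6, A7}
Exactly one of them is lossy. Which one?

Decomposition 1: common = {A2, A5}, closure = {A2, A3, A4, A5, A6, A7} → lossless.
Decomposition 2: common = {A7}, closure = {A4, A7} → lossy.
Decomposition 3: common = {A2, A5}, closure = {A2, A3, A4, A5, A6, A7} → lossless.

Decomposition 2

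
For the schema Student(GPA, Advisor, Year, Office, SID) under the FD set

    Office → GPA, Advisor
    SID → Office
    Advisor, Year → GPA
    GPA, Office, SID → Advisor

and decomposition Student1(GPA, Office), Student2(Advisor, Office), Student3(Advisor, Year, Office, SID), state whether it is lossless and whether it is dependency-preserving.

lossless but not dependency-preserving

Lossless test (chase): Rows 1 and 2 agree on Office; apply Office→GPA, Advisor and equate their GPA, Advisor entries. Rows 1 and 3 agree on Office; apply Office→GPA, Advisor and equate their GPA, Advisor entries. Row 3 is now all distinguished symbols — the join is lossless.
Dependency preservation: the restricted closure of {Advisor, Year} across the fragments never reaches {GPA}, so Advisor, Year → GPA cannot be enforced without a join — not preserved.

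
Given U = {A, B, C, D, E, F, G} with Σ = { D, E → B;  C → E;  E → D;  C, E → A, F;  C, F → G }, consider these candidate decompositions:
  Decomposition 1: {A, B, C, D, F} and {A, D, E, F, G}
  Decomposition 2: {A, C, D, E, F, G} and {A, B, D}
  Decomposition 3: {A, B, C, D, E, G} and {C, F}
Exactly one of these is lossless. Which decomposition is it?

Decomposition 1: common = {A, D, F}, closure = {A, D, F} → lossy.
Decomposition 2: common = {A, D}, closure = {A, D} → lossy.
Decomposition 3: common = {C}, closure = {A, B, C, D, E, F, G} → lossless.

Decomposition 3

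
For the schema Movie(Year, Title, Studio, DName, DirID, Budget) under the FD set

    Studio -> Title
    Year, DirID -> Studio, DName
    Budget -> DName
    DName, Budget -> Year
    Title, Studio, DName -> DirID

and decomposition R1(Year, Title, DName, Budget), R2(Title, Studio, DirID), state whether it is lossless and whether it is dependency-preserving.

lossy and not dependency-preserving

Lossless test: (Title)⁺ = {Title}, which is a superkey of neither fragment — lossy.
Dependency preservation: the restricted closure of {Year, DirID} across the fragments never reaches {Studio, DName}, so Year, DirID → Studio, DName cannot be enforced without a join — not preserved.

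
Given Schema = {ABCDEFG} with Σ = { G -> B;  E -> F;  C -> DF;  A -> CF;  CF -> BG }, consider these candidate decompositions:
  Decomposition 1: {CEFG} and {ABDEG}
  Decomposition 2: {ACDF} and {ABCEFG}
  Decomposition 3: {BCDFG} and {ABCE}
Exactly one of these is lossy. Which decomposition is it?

Decomposition 1: common = {EG}, closure = {BEFG} → lossy.
Decomposition 2: common = {ACF}, closure = {ABCDFG} → lossless.
Decomposition 3: common = {BC}, closure = {BCDFG} → lossless.

Decomposition 1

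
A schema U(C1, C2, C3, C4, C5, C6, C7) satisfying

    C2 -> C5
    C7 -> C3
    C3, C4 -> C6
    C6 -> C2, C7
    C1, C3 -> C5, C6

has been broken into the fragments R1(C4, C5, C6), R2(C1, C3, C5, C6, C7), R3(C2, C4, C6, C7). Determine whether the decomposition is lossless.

Chase test. Columns are C1, C2, C3, C4, C5, C6, C7; row i has aⱼ where attribute j ∈ Ri, else bᵢⱼ.
Initial tableau (one row per fragment):
  row 1: b11 b12 b13 a4 a5 a6 b17
  row 2: a1 b22 a3 b24 a5 a6 a7
  row 3: b31 a2 b33 a4 b35 a6 a7
Rows 2 and 3 agree on C7; apply C7→C3 and equate their C3 entries.
Rows 1 and 2 agree on C6; apply C6→C2, C7 and equate their C2, C7 entries.
Rows 1 and 3 agree on C6; apply C6→C2, C7 and equate their C2, C7 entries.
Rows 1 and 3 agree on C2; apply C2→C5 and equate their C5 entries.
Rows 1 and 2 agree on C7; apply C7→C3 and equate their C3 entries.
No row becomes fully distinguished — the join is lossy.

No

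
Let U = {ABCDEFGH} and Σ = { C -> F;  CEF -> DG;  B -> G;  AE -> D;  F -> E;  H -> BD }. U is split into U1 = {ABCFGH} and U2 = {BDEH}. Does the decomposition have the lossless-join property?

Common attributes: U1 ∩ U2 = {BH}.
Closure of {BH}: B → G applies, adding G; H → BD applies, adding D. So (BH)⁺ = {BDGH}.
The closure contains neither all of U1 = {ABCFGH} nor all of U2 = {BDEH}, so the common attributes are not a superkey of either fragment. The join is lossy.

No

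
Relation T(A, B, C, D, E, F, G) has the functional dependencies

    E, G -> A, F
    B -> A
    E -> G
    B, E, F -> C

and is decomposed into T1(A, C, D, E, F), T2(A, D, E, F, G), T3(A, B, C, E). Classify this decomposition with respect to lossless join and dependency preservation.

Lossless test (chase): Rows 1 and 2 agree on E; apply E→G and equate their G entries. Rows 1 and 3 agree on E; apply E→G and equate their G entries. Rows 1 and 3 agree on E, G; apply E, G→A, F and equate their A, F entries. No row becomes fully distinguished — the join is lossy.
Dependency preservation: B, E, F → C is not contained in any single fragment, but the restricted closure of its left-hand side across the fragments still reaches the right-hand side; the remaining FDs each lie inside some fragment. All dependencies are preserved.

lossy but dependency-preserving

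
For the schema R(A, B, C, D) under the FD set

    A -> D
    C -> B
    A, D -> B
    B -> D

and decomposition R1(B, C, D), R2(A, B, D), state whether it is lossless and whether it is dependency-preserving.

lossy but dependency-preserving

Lossless test: (B, D)⁺ = {B, D}, which is a superkey of neither fragment — lossy.
Dependency preservation: every FD's attributes lie within a single fragment, so each can be enforced locally — preserved.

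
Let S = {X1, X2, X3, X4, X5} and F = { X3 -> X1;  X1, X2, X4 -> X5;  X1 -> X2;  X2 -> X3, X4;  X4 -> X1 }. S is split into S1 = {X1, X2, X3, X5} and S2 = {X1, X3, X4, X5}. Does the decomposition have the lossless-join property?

Yes

Common attributes: S1 ∩ S2 = {X1, X3, X5}.
Closure of {X1, X3, X5}: X1 → X2 applies, adding X2; X2 → X3, X4 applies, adding X4. So (X1, X3, X5)⁺ = {X1, X2, X3, X4, X5}.
This closure contains every attribute of S1, so S1 ∩ S2 → S1. The join is lossless.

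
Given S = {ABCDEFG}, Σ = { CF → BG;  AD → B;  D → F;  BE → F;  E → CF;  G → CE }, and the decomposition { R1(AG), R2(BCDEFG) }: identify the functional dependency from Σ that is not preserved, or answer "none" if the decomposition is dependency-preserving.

Check AD → B: no single fragment contains all of {ABD}, and the restricted closure of {AD} across the fragments never reaches {B}.
CF → BG is preserved.
D → F is preserved.
BE → F is preserved.
E → CF is preserved.
G → CE is preserved.

AD → B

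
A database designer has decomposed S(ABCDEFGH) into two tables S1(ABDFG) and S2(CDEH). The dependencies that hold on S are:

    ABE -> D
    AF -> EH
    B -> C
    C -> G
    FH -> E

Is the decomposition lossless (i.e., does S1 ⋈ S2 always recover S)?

Common attributes: S1 ∩ S2 = {D}.
No dependency enlarges {D}, so (D)⁺ = {D}.
The closure contains neither all of S1 = {ABDFG} nor all of S2 = {CDEH}, so the common attributes are not a superkey of either fragment. The join is lossy.

No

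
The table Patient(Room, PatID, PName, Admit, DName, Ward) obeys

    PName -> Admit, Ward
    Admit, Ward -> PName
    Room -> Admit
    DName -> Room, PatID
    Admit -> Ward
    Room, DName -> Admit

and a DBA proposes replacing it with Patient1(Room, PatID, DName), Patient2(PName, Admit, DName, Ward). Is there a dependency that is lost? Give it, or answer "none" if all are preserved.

Room -> Admit

Check Room → Admit: no single fragment contains all of {Room, Admit}, and the restricted closure of {Room} across the fragments never reaches {Admit}.
PName → Admit, Ward is preserved.
Admit, Ward → PName is preserved.
DName → Room, PatID is preserved.
Admit → Ward is preserved.
Room, DName → Admit is preserved.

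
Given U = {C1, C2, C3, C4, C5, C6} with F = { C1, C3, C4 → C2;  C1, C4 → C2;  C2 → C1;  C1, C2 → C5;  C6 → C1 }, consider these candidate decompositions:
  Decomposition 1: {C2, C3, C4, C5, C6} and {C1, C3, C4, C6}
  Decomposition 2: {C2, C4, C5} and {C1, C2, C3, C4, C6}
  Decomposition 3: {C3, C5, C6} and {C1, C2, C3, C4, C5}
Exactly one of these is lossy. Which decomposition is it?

Decomposition 3

Decomposition 1: common = {C3, C4, C6}, closure = {C1, C2, C3, C4, C5, C6} → lossless.
Decomposition 2: common = {C2, C4}, closure = {C1, C2, C4, C5} → lossless.
Decomposition 3: common = {C3, C5}, closure = {C3, C5} → lossy.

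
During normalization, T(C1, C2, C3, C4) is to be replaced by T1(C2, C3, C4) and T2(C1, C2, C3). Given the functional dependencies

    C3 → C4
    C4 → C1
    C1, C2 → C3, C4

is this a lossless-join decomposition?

Yes

Common attributes: T1 ∩ T2 = {C2, C3}.
Closure of {C2, C3}: C3 → C4 applies, adding C4; C4 → C1 applies, adding C1. So (C2, C3)⁺ = {C1, C2, C3, C4}.
This closure contains every attribute of T1, so T1 ∩ T2 → T1. The join is lossless.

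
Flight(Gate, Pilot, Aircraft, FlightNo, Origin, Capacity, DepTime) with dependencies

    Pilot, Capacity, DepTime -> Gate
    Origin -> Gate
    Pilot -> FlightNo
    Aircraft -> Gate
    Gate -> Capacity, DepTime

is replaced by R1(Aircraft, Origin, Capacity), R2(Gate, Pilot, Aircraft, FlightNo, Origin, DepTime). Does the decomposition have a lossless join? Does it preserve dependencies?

lossless but not dependency-preserving

Lossless test: (Aircraft, Origin)⁺ = {Gate, Aircraft, Origin, Capacity, DepTime}, which contains all of one fragment — lossless.
Dependency preservation: the restricted closure of {Pilot, Capacity, DepTime} across the fragments never reaches {Gate}, so Pilot, Capacity, DepTime → Gate cannot be enforced without a join — not preserved.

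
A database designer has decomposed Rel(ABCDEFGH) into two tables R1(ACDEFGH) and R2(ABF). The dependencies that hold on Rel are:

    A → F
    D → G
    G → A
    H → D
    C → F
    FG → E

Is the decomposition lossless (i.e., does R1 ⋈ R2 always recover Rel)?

Common attributes: R1 ∩ R2 = {AF}.
No dependency enlarges {AF}, so (AF)⁺ = {AF}.
The closure contains neither all of R1 = {ACDEFGH} nor all of R2 = {ABF}, so the common attributes are not a superkey of either fragment. The join is lossy.

No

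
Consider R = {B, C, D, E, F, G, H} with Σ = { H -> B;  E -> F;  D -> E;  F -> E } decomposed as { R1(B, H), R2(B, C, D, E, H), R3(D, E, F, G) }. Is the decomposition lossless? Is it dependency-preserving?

Lossless test (chase): Rows 2 and 3 agree on E; apply E→F and equate their F entries. No row becomes fully distinguished — the join is lossy.
Dependency preservation: every FD's attributes lie within a single fragment, so each can be enforced locally — preserved.

lossy but dependency-preserving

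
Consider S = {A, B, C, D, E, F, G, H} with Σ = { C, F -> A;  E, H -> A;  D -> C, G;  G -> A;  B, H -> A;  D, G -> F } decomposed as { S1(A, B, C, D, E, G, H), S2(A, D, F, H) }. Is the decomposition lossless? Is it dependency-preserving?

Lossless test: (A, D, H)⁺ = {A, C, D, F, G, H}, which contains all of one fragment — lossless.
Dependency preservation: the restricted closure of {C, F} across the fragments never reaches {A}, so C, F → A cannot be enforced without a join — not preserved.

lossless but not dependency-preserving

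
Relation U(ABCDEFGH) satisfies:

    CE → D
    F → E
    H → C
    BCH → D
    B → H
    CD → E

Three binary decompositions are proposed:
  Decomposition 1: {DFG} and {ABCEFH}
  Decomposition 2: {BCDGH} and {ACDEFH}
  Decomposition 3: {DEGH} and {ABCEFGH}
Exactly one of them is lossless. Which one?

Decomposition 1: common = {F}, closure = {EF} → lossy.
Decomposition 2: common = {CDH}, closure = {CDEH} → lossy.
Decomposition 3: common = {EGH}, closure = {CDEGH} → lossless.

Decomposition 3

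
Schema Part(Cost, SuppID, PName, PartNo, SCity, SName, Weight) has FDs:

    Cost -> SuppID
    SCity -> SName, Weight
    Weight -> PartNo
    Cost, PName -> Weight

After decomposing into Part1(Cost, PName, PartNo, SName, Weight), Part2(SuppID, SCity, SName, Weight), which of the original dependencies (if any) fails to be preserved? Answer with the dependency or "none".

Cost -> SuppID

Check Cost → SuppID: no single fragment contains all of {Cost, SuppID}, and the restricted closure of {Cost} across the fragments never reaches {SuppID}.
SCity → SName, Weight is preserved.
Weight → PartNo is preserved.
Cost, PName → Weight is preserved.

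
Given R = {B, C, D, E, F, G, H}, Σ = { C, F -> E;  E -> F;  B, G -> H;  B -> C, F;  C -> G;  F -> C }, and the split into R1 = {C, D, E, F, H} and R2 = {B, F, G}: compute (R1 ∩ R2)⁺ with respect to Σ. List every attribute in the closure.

C, E, F, G

R1 ∩ R2 = {F}.
F → C applies, adding C
C, F → E applies, adding E
C → G applies, adding G
Closure: {C, E, F, G}.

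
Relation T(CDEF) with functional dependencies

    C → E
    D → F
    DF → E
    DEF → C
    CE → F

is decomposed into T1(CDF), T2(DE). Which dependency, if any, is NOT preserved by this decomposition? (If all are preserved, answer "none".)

C → E

Check C → E: no single fragment contains all of {CE}, and the restricted closure of {C} across the fragments never reaches {E}.
D → F is preserved.
DF → E is preserved.
DEF → C is preserved.
CE → F is preserved.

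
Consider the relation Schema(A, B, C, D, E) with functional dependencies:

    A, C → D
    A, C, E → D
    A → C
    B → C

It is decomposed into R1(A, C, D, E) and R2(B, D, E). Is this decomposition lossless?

No

Common attributes: R1 ∩ R2 = {D, E}.
No dependency enlarges {D, E}, so (D, E)⁺ = {D, E}.
The closure contains neither all of R1 = {A, C, D, E} nor all of R2 = {B, D, E}, so the common attributes are not a superkey of either fragment. The join is lossy.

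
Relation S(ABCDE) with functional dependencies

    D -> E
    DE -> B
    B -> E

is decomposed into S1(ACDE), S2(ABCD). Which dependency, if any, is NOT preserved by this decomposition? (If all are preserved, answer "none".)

Check B → E: no single fragment contains all of {BE}, and the restricted closure of {B} across the fragments never reaches {E}.
D → E is preserved.
DE → B is preserved.

B -> E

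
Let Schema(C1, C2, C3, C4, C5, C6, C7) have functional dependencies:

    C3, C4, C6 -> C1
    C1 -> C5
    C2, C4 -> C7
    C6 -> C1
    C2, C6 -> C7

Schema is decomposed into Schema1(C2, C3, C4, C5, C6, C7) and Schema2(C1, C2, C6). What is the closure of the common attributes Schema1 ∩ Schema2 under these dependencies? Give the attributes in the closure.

Schema1 ∩ Schema2 = {C2, C6}.
C6 → C1 applies, adding C1
C2, C6 → C7 applies, adding C7
C1 → C5 applies, adding C5
Closure: {C1, C2, C5, C6, C7}.

C1, C2, C5, C6, C7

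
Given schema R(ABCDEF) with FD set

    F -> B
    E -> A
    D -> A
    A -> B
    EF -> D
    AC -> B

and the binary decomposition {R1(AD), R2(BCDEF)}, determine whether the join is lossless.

Common attributes: R1 ∩ R2 = {D}.
Closure of {D}: D → A applies, adding A; A → B applies, adding B. So (D)⁺ = {ABD}.
This closure contains every attribute of R1, so R1 ∩ R2 → R1. The join is lossless.

Yes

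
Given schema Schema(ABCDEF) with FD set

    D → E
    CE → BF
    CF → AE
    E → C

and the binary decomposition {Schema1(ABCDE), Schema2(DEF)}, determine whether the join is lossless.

Common attributes: Schema1 ∩ Schema2 = {DE}.
Closure of {DE}: E → C applies, adding C; CE → BF applies, adding BF; CF → AE applies, adding A. So (DE)⁺ = {ABCDEF}.
This closure contains every attribute of Schema1, so Schema1 ∩ Schema2 → Schema1. The join is lossless.

Yes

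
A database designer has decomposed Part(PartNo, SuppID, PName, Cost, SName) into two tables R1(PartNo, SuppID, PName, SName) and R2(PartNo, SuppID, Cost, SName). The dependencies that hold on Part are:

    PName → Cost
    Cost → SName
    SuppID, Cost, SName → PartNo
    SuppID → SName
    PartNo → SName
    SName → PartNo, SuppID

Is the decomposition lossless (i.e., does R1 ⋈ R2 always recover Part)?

Common attributes: R1 ∩ R2 = {PartNo, SuppID, SName}.
No dependency enlarges {PartNo, SuppID, SName}, so (PartNo, SuppID, SName)⁺ = {PartNo, SuppID, SName}.
The closure contains neither all of R1 = {PartNo, SuppID, PName, SName} nor all of R2 = {PartNo, SuppID, Cost, SName}, so the common attributes are not a superkey of either fragment. The join is lossy.

No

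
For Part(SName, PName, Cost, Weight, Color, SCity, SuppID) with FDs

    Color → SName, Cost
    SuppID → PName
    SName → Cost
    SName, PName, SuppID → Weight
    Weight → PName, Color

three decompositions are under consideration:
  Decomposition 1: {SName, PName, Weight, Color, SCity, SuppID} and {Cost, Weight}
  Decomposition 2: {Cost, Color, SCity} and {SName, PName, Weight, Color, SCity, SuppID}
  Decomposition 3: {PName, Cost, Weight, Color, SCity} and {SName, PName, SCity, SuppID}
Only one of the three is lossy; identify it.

Decomposition 1: common = {Weight}, closure = {SName, PName, Cost, Weight, Color} → lossless.
Decomposition 2: common = {Color, SCity}, closure = {SName, Cost, Color, SCity} → lossless.
Decomposition 3: common = {PName, SCity}, closure = {PName, SCity} → lossy.

Decomposition 3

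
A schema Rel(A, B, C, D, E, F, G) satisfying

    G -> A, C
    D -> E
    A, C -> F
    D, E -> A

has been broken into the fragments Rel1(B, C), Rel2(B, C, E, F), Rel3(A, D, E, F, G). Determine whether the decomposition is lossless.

Chase test. Columns are A, B, C, D, E, F, G; row i has aⱼ where attribute j ∈ Reli, else bᵢⱼ.
Initial tableau (one row per fragment):
  row 1: b11 a2 a3 b14 b15 b16 b17
  row 2: b21 a2 a3 b24 a5 a6 b27
  row 3: a1 b32 b33 a4 a5 a6 a7
No row becomes fully distinguished — the join is lossy.

No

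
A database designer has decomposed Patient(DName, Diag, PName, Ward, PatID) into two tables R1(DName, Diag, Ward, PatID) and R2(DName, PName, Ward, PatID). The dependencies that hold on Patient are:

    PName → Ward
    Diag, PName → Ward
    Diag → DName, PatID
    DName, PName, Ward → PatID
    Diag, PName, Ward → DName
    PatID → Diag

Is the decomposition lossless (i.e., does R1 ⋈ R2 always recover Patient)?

Common attributes: R1 ∩ R2 = {DName, Ward, PatID}.
Closure of {DName, Ward, PatID}: PatID → Diag applies, adding Diag. So (DName, Ward, PatID)⁺ = {DName, Diag, Ward, PatID}.
This closure contains every attribute of R1, so R1 ∩ R2 → R1. The join is lossless.

Yes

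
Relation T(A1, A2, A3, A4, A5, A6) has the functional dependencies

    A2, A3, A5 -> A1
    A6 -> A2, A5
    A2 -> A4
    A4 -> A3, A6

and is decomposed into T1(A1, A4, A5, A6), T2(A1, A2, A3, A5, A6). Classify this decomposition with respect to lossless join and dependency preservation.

lossless and dependency-preserving

Lossless test: (A1, A5, A6)⁺ = {A1, A2, A3, A4, A5, A6}, which contains all of one fragment — lossless.
Dependency preservation: A2 → A4; A4 → A3, A6 are not contained in any single fragment, but the restricted closure of each left-hand side across the fragments still reaches the right-hand side; the remaining FDs each lie inside some fragment. All dependencies are preserved.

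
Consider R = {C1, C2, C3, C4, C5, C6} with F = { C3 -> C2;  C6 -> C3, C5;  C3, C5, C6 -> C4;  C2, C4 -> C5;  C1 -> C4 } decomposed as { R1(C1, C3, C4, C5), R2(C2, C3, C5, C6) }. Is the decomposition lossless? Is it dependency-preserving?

Lossless test: (C3, C5)⁺ = {C2, C3, C5}, which is a superkey of neither fragment — lossy.
Dependency preservation: the restricted closure of {C3, C5, C6} across the fragments never reaches {C4}, so C3, C5, C6 → C4 cannot be enforced without a join — not preserved.

lossy and not dependency-preserving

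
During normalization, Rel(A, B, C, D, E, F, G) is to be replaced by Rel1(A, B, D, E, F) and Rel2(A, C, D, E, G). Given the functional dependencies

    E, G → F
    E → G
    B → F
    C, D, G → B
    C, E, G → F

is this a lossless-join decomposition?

Common attributes: Rel1 ∩ Rel2 = {A, D, E}.
Closure of {A, D, E}: E → G applies, adding G; E, G → F applies, adding F. So (A, D, E)⁺ = {A, D, E, F, G}.
The closure contains neither all of Rel1 = {A, B, D, E, F} nor all of Rel2 = {A, C, D, E, G}, so the common attributes are not a superkey of either fragment. The join is lossy.

No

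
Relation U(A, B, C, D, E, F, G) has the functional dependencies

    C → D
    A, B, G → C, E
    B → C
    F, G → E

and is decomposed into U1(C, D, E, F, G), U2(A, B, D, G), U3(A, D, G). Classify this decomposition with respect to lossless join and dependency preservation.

lossy and not dependency-preserving

Lossless test (chase): applying each FD to every pair of rows produces no changes in the tableau, so no row becomes fully distinguished — the join is lossy.
Dependency preservation: the restricted closure of {A, B, G} across the fragments never reaches {C, E}, so A, B, G → C, E cannot be enforced without a join — not preserved.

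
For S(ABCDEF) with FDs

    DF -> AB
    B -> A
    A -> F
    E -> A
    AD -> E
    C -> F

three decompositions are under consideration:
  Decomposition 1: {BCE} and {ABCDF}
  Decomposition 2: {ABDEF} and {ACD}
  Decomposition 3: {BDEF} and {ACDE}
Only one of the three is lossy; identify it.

Decomposition 1: common = {BC}, closure = {ABCF} → lossy.
Decomposition 2: common = {AD}, closure = {ABDEF} → lossless.
Decomposition 3: common = {DE}, closure = {ABDEF} → lossless.

Decomposition 1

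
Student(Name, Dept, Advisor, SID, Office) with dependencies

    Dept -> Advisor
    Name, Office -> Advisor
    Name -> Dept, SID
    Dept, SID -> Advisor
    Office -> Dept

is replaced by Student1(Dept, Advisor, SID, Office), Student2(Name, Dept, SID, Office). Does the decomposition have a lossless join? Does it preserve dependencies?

lossless and dependency-preserving

Lossless test: (Dept, SID, Office)⁺ = {Dept, Advisor, SID, Office}, which contains all of one fragment — lossless.
Dependency preservation: Name, Office → Advisor is not contained in any single fragment, but the restricted closure of its left-hand side across the fragments still reaches the right-hand side; the remaining FDs each lie inside some fragment. All dependencies are preserved.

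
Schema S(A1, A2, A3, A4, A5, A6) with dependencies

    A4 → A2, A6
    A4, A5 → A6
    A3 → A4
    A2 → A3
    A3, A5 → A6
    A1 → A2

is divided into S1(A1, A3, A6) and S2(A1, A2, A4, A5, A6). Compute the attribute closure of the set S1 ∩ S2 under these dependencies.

A1, A2, A3, A4, A6

S1 ∩ S2 = {A1, A6}.
A1 → A2 applies, adding A2
A2 → A3 applies, adding A3
A3 → A4 applies, adding A4
Closure: {A1, A2, A3, A4, A6}.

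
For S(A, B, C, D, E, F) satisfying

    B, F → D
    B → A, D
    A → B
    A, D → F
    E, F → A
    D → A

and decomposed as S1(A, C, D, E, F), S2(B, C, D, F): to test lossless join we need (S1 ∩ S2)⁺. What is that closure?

S1 ∩ S2 = {C, D, F}.
D → A applies, adding A
A → B applies, adding B
Closure: {A, B, C, D, F}.

A, B, C, D, F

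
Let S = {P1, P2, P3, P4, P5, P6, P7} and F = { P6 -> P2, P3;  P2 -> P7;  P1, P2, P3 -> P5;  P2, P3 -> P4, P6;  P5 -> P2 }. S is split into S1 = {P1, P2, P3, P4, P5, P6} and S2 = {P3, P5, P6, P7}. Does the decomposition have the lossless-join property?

Common attributes: S1 ∩ S2 = {P3, P5, P6}.
Closure of {P3, P5, P6}: P6 → P2, P3 applies, adding P2; P2 → P7 applies, adding P7; P2, P3 → P4, P6 applies, adding P4. So (P3, P5, P6)⁺ = {P2, P3, P4, P5, P6, P7}.
This closure contains every attribute of S2, so S1 ∩ S2 → S2. The join is lossless.

Yes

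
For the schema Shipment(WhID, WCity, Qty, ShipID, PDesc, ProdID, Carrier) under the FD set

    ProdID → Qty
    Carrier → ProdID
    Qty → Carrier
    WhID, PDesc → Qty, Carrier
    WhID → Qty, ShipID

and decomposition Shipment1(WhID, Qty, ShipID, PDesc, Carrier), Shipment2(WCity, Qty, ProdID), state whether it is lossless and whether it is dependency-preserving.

lossy but dependency-preserving

Lossless test: (Qty)⁺ = {Qty, ProdID, Carrier}, which is a superkey of neither fragment — lossy.
Dependency preservation: Carrier → ProdID is not contained in any single fragment, but the restricted closure of its left-hand side across the fragments still reaches the right-hand side; the remaining FDs each lie inside some fragment. All dependencies are preserved.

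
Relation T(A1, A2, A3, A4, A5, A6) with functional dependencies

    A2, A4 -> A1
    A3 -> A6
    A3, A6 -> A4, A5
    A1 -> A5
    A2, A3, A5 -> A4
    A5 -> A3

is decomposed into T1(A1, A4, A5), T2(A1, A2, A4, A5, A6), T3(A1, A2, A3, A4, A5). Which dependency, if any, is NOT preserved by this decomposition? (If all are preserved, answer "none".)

none

A2, A4 → A1 lies within T2.
A3 → A6: restricted closure across fragments reaches A6.
A3, A6 → A4, A5: restricted closure across fragments reaches A4, A5.
A1 → A5 lies within T1.
A2, A3, A5 → A4 lies within T3.
A5 → A3 lies within T3.
Every dependency is enforceable on the fragments, so the decomposition is dependency-preserving.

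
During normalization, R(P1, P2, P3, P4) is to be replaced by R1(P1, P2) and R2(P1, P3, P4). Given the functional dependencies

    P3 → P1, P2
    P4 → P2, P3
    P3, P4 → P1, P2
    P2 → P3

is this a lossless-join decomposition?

No

Common attributes: R1 ∩ R2 = {P1}.
No dependency enlarges {P1}, so (P1)⁺ = {P1}.
The closure contains neither all of R1 = {P1, P2} nor all of R2 = {P1, P3, P4}, so the common attributes are not a superkey of either fragment. The join is lossy.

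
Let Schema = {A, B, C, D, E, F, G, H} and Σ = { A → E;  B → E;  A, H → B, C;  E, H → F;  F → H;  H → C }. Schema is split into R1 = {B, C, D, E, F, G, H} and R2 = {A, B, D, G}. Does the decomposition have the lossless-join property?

Common attributes: R1 ∩ R2 = {B, D, G}.
Closure of {B, D, G}: B → E applies, adding E. So (B, D, G)⁺ = {B, D, E, G}.
The closure contains neither all of R1 = {B, C, D, E, F, G, H} nor all of R2 = {A, B, D, G}, so the common attributes are not a superkey of either fragment. The join is lossy.

No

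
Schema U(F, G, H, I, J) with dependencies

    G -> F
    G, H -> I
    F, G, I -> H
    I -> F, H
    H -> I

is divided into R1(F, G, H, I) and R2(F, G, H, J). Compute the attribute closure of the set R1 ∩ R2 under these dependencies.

R1 ∩ R2 = {F, G, H}.
G, H → I applies, adding I
Closure: {F, G, H, I}.

F, G, H, I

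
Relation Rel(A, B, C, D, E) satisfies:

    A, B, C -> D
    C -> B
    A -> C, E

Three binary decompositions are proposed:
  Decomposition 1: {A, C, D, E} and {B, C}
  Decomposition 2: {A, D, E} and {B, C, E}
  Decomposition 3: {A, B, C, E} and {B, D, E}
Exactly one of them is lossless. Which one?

Decomposition 1: common = {C}, closure = {B, C} → lossless.
Decomposition 2: common = {E}, closure = {E} → lossy.
Decomposition 3: common = {B, E}, closure = {B, E} → lossy.

Decomposition 1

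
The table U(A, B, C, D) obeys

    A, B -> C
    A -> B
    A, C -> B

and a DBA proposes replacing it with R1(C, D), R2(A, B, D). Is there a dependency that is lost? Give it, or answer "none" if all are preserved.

A, B -> C

Check A, B → C: no single fragment contains all of {A, B, C}, and the restricted closure of {A, B} across the fragments never reaches {C}.
A → B is preserved.
A, C → B is preserved.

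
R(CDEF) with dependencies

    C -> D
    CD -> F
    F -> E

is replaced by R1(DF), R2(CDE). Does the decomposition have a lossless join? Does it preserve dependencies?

lossy and not dependency-preserving

Lossless test: (D)⁺ = {D}, which is a superkey of neither fragment — lossy.
Dependency preservation: the restricted closure of {CD} across the fragments never reaches {F}, so CD → F cannot be enforced without a join — not preserved.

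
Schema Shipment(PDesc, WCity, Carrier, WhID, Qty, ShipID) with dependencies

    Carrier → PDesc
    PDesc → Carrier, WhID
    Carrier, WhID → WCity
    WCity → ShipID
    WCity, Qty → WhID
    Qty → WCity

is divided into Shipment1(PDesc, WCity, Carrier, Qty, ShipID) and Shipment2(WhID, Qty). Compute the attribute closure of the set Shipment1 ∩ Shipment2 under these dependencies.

Shipment1 ∩ Shipment2 = {Qty}.
Qty → WCity applies, adding WCity
WCity → ShipID applies, adding ShipID
WCity, Qty → WhID applies, adding WhID
Closure: {WCity, WhID, Qty, ShipID}.

WCity, WhID, Qty, ShipID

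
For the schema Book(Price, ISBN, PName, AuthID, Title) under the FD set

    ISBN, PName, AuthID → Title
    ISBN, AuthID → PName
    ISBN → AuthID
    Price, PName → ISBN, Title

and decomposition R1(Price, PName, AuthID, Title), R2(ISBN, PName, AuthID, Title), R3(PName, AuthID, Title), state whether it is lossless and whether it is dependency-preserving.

lossy and not dependency-preserving

Lossless test (chase): applying each FD to every pair of rows produces no changes in the tableau, so no row becomes fully distinguished — the join is lossy.
Dependency preservation: the restricted closure of {Price, PName} across the fragments never reaches {ISBN, Title}, so Price, PName → ISBN, Title cannot be enforced without a join — not preserved.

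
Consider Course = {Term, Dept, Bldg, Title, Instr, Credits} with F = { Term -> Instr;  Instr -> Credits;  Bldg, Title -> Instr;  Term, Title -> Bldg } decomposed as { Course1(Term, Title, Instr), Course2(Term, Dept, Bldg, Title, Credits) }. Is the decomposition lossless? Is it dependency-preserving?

lossless but not dependency-preserving

Lossless test: (Term, Title)⁺ = {Term, Bldg, Title, Instr, Credits}, which contains all of one fragment — lossless.
Dependency preservation: the restricted closure of {Instr} across the fragments never reaches {Credits}, so Instr → Credits cannot be enforced without a join — not preserved.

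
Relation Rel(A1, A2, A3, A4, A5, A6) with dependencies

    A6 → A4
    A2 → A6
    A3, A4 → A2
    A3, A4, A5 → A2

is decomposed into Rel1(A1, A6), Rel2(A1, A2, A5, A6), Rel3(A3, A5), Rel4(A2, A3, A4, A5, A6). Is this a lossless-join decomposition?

No

Chase test. Columns are A1, A2, A3, A4, A5, A6; row i has aⱼ where attribute j ∈ Reli, else bᵢⱼ.
Initial tableau (one row per fragment):
  row 1: a1 b12 b13 b14 b15 a6
  row 2: a1 a2 b23 b24 a5 a6
  row 3: b31 b32 a3 b34 a5 b36
  row 4: b41 a2 a3 a4 a5 a6
Rows 1 and 2 agree on A6; apply A6→A4 and equate their A4 entries.
Rows 1 and 4 agree on A6; apply A6→A4 and equate their A4 entries.
No row becomes fully distinguished — the join is lossy.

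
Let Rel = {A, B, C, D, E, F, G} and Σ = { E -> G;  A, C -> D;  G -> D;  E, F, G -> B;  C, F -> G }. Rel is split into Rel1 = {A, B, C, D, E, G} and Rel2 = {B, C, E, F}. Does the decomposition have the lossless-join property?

Common attributes: Rel1 ∩ Rel2 = {B, C, E}.
Closure of {B, C, E}: E → G applies, adding G; G → D applies, adding D. So (B, C, E)⁺ = {B, C, D, E, G}.
The closure contains neither all of Rel1 = {A, B, C, D, E, G} nor all of Rel2 = {B, C, E, F}, so the common attributes are not a superkey of either fragment. The join is lossy.

No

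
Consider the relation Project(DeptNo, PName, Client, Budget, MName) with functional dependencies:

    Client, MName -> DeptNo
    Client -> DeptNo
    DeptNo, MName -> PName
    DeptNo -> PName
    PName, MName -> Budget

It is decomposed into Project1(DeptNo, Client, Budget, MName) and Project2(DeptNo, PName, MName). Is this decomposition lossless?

Yes

Common attributes: Project1 ∩ Project2 = {DeptNo, MName}.
Closure of {DeptNo, MName}: DeptNo, MName → PName applies, adding PName; PName, MName → Budget applies, adding Budget. So (DeptNo, MName)⁺ = {DeptNo, PName, Budget, MName}.
This closure contains every attribute of Project2, so Project1 ∩ Project2 → Project2. The join is lossless.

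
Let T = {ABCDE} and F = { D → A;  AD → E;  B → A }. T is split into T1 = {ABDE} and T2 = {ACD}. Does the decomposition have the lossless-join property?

Common attributes: T1 ∩ T2 = {AD}.
Closure of {AD}: AD → E applies, adding E. So (AD)⁺ = {ADE}.
The closure contains neither all of T1 = {ABDE} nor all of T2 = {ACD}, so the common attributes are not a superkey of either fragment. The join is lossy.

No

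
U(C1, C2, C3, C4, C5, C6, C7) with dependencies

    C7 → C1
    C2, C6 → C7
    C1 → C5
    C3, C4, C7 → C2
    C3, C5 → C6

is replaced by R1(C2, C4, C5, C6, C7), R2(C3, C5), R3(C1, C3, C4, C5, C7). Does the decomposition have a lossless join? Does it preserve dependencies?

lossy and not dependency-preserving

Lossless test (chase): Rows 1 and 3 agree on C7; apply C7→C1 and equate their C1 entries. Rows 2 and 3 agree on C3, C5; apply C3, C5→C6 and equate their C6 entries. No row becomes fully distinguished — the join is lossy.
Dependency preservation: the restricted closure of {C3, C4, C7} across the fragments never reaches {C2}, so C3, C4, C7 → C2 cannot be enforced without a join — not preserved.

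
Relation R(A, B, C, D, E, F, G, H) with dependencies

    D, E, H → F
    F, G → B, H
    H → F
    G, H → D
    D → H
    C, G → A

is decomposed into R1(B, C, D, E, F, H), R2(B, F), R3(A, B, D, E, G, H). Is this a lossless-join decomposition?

No

Chase test. Columns are A, B, C, D, E, F, G, H; row i has aⱼ where attribute j ∈ Ri, else bᵢⱼ.
Initial tableau (one row per fragment):
  row 1: b11 a2 a3 a4 a5 a6 b17 a8
  row 2: b21 a2 b23 b24 b25 a6 b27 b28
  row 3: a1 a2 b33 a4 a5 b36 a7 a8
Rows 1 and 3 agree on D, E, H; apply D, E, H→F and equate their F entries.
No row becomes fully distinguished — the join is lossy.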